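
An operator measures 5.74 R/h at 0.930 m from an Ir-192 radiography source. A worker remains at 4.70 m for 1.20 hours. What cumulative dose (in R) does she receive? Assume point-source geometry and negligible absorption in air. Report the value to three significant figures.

Since intensity falls as 1/r², rate at 4.70 m:
(0.930/4.70)² = 0.03915, so 5.74 × 0.03915 = 0.2247 R/h.
Dose = rate × time = 0.2247 R/h × 1.200 h = 0.2696 R.

0.270 R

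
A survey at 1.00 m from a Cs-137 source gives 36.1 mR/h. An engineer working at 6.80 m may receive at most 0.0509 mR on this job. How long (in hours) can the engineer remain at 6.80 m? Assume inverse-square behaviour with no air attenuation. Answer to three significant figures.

Applying the 1/r² law, rate at 6.80 m:
36.1 × (1.00/6.80)² = 36.1 × 0.02163 = 0.7808 mR/h.
Stay time = 0.0509 mR ÷ 0.7808 mR/h = 0.06519 h.

0.0652 h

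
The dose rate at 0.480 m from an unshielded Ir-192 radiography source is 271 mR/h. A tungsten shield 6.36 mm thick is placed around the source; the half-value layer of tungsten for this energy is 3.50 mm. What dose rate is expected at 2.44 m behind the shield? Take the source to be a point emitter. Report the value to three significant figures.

2.98 mR/h

Distance alone: (0.480/2.44)² = 0.03870, so 271 × 0.03870 = 10.49 mR/h.
Shield: 6.36/3.50 = 1.817 half-value layers → attenuation 2^(−1.817) = 0.2838.
Combined: 10.49 × 0.2838 = 2.977 mR/h.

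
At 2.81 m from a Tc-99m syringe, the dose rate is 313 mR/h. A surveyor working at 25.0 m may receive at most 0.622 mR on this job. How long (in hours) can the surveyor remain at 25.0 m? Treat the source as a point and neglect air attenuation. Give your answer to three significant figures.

0.157 h

Since intensity falls as 1/r², rate at 25.0 m:
(2.81/25.0)² = 0.01263, so 313 × 0.01263 = 3.953 mR/h.
Stay time = 0.622 mR ÷ 3.953 mR/h = 0.1573 h.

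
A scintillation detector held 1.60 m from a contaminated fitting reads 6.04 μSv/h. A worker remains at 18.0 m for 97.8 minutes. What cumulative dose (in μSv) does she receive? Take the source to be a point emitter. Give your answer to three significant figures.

0.0778 μSv

Using I₁d₁² = I₂d₂², rate at 18.0 m:
(1.60/18.0)² = 0.007901, so 6.04 × 0.007901 = 0.04772 μSv/h.
Dose = rate × time = 0.04772 μSv/h × 1.630 h = 0.07778 μSv.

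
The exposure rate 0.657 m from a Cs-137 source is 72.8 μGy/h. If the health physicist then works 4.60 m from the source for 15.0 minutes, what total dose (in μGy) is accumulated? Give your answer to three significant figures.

0.371 μGy

Using I₁d₁² = I₂d₂², rate at 4.60 m:
72.8 × (0.657/4.60)² = 72.8 × 0.02040 = 1.485 μGy/h.
Dose = rate × time = 1.485 μGy/h × 0.2500 h = 0.3713 μGy.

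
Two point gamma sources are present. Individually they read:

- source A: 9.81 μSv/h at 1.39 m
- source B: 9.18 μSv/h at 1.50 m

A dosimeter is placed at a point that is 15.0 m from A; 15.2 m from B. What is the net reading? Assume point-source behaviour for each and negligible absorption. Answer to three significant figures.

0.174 μSv/h

Each source contributes Iᵢ·(dᵢ/rᵢ)²; contributions add.
A: 9.81 × (1.39/15.0)² = 0.08424 μSv/h
B: 9.18 × (1.50/15.2)² = 0.08940 μSv/h
Total = 0.08424 + 0.08940 = 0.1736 μSv/h.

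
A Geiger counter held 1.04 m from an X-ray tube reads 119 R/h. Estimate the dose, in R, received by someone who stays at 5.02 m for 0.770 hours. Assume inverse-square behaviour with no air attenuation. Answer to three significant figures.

By the inverse-square law, rate at 5.02 m:
(1.04/5.02)² = 0.04292, so 119 × 0.04292 = 5.107 R/h.
Dose = rate × time = 5.107 R/h × 0.7700 h = 3.932 R.

3.93 R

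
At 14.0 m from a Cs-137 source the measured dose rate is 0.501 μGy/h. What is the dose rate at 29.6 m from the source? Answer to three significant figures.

Applying the 1/r² law, scaling from 14.0 m to 29.6 m:
0.501 × (14.0/29.6)² = 0.501 × 0.2237 = 0.1121 μGy/h.

0.112 μGy/h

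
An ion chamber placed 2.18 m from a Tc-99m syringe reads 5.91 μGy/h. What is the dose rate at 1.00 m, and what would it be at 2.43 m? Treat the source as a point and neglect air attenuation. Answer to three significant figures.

Since intensity falls as 1/r²,
At 1.00 m: 5.91 × (2.18/1.00)² = 5.91 × 4.752 = 28.08 μGy/h
At 2.43 m: (1.00/2.43)² = 0.1694, so 28.08 × 0.1694 = 4.757 μGy/h.

28.1 μGy/h; 4.76 μGy/h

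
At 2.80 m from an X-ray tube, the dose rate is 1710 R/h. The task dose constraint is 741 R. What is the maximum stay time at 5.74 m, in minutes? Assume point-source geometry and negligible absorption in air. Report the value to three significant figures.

Intensity scales as (d₁/d₂)², so rate at 5.74 m:
(2.80/5.74)² = 0.2380, so 1710 × 0.2380 = 407.0 R/h.
Stay time = 741 R ÷ 407.0 R/h = 1.821 h = 109.3 min.

109 min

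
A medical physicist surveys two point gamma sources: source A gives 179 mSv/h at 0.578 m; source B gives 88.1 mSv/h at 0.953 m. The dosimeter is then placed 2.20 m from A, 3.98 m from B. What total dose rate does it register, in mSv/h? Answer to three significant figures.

Each source contributes Iᵢ·(dᵢ/rᵢ)²; contributions add.
A: 179 × (0.578/2.20)² = 12.36 mSv/h
B: 88.1 × (0.953/3.98)² = 5.051 mSv/h
Total = 12.36 + 5.051 = 17.41 mSv/h.

17.4 mSv/h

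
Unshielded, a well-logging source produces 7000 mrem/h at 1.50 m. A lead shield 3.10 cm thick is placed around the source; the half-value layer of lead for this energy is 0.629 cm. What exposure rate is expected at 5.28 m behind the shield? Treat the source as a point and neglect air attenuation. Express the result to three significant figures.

18.6 mrem/h

Distance alone: 7000 × (1.50/5.28)² = 7000 × 0.08071 = 565.0 mrem/h.
Shield: 3.10/0.629 = 4.928 half-value layers → attenuation 2^(−4.928) = 0.03285.
Combined: 565.0 × 0.03285 = 18.56 mrem/h.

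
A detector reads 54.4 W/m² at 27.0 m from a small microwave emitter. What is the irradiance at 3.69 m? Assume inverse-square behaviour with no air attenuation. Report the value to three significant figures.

Using I₁d₁² = I₂d₂², the rate at 3.69 m is
54.4 × (27.0/3.69)² = 54.4 × 53.54 = 2913 W/m².

2910 W/m²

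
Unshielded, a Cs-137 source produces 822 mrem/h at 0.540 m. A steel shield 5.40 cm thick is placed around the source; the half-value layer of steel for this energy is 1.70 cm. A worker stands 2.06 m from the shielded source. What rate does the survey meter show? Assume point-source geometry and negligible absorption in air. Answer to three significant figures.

Distance alone: 822 × (0.540/2.06)² = 822 × 0.06872 = 56.49 mrem/h.
Shield: 5.40/1.70 = 3.176 half-value layers → attenuation 2^(−3.176) = 0.1106.
Combined: 56.49 × 0.1106 = 6.248 mrem/h.

6.25 mrem/h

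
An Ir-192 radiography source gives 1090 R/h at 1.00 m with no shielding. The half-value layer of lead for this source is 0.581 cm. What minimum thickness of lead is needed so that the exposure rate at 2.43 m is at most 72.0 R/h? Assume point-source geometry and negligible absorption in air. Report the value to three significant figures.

At 2.43 m, distance alone gives (1.00/2.43)² = 0.1694, so 1090 × 0.1694 = 184.6 R/h.
Further attenuation needed: 184.6/72.0 = 2.564.
n = log₂(2.564) = 1.358 half-value layers.
Thickness = 1.358 × 0.581 cm = 0.7890 cm.

0.789 cm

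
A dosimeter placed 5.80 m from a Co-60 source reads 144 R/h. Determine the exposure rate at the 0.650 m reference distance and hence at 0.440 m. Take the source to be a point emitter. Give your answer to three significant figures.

11500 R/h; 25000 R/h

Applying the 1/r² law,
At 0.650 m: 144 × (5.80/0.650)² = 144 × 79.62 = 11470 R/h
At 0.440 m: 11470 × (0.650/0.440)² = 11470 × 2.182 = 25030 R/h.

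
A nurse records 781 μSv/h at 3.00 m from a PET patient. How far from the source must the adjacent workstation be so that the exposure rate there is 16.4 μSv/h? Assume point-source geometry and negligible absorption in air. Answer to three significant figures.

20.7 m

By the inverse-square law, d₂ = d₁·√(I₁/I₂).
I₁/I₂ = 781/16.4 = 47.62, so d₂ = 3.00 × √47.62 = 20.70 m.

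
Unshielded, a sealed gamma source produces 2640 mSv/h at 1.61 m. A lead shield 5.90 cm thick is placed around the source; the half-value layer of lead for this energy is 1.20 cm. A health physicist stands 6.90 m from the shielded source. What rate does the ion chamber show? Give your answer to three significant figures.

4.76 mSv/h

Distance alone: 2640 × (1.61/6.90)² = 2640 × 0.05444 = 143.7 mSv/h.
Shield: 5.90/1.20 = 4.917 half-value layers → attenuation 2^(−4.917) = 0.03310.
Combined: 143.7 × 0.03310 = 4.756 mSv/h.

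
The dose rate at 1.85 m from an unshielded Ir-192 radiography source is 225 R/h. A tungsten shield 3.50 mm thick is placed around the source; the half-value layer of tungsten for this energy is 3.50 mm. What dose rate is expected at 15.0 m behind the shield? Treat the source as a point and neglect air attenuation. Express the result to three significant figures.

Distance alone: (1.85/15.0)² = 0.01521, so 225 × 0.01521 = 3.422 R/h.
Shield: 3.50/3.50 = 1.000 half-value layers → attenuation 2^(−1.000) = 0.5000.
Combined: 3.422 × 0.5000 = 1.711 R/h.

1.71 R/h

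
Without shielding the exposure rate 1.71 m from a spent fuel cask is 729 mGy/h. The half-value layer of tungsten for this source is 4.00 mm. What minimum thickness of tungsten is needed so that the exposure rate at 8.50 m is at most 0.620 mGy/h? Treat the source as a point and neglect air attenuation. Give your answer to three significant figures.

22.3 mm

At 8.50 m, distance alone gives 729 × (1.71/8.50)² = 729 × 0.04047 = 29.50 mGy/h.
Further attenuation needed: 29.50/0.620 = 47.58.
n = log₂(47.58) = 5.572 half-value layers.
Thickness = 5.572 × 4.00 mm = 22.29 mm.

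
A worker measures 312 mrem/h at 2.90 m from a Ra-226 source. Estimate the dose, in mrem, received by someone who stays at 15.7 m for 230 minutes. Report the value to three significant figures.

Intensity scales as (d₁/d₂)², so rate at 15.7 m:
(2.90/15.7)² = 0.03412, so 312 × 0.03412 = 10.65 mrem/h.
Dose = rate × time = 10.65 mrem/h × 3.833 h = 40.82 mrem.

40.8 mrem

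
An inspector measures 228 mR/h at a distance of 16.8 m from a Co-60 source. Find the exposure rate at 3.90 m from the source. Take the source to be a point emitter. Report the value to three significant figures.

By the inverse-square law, the rate at 3.90 m is
228 × (16.8/3.90)² = 228 × 18.56 = 4232 mR/h.

4230 mR/h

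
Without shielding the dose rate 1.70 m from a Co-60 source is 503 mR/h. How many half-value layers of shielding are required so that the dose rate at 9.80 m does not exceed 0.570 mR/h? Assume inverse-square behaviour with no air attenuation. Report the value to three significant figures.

4.73 half-value layers

At 9.80 m, distance alone gives 503 × (1.70/9.80)² = 503 × 0.03009 = 15.14 mR/h.
Further attenuation needed: 15.14/0.570 = 26.56.
n = log₂(26.56) = 4.731 half-value layers.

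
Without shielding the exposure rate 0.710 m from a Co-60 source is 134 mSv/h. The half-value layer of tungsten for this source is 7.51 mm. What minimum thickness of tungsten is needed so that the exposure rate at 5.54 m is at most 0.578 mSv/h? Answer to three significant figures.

At 5.54 m, distance alone gives (0.710/5.54)² = 0.01642, so 134 × 0.01642 = 2.200 mSv/h.
Further attenuation needed: 2.200/0.578 = 3.806.
n = log₂(3.806) = 1.928 half-value layers.
Thickness = 1.928 × 7.51 mm = 14.48 mm.

14.5 mm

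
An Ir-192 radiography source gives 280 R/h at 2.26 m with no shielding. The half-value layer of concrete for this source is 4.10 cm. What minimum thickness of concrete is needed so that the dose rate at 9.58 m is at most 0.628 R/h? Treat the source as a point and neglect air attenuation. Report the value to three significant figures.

At 9.58 m, distance alone gives (2.26/9.58)² = 0.05565, so 280 × 0.05565 = 15.58 R/h.
Further attenuation needed: 15.58/0.628 = 24.81.
n = log₂(24.81) = 4.633 half-value layers.
Thickness = 4.633 × 4.10 cm = 19.00 cm.

19.0 cm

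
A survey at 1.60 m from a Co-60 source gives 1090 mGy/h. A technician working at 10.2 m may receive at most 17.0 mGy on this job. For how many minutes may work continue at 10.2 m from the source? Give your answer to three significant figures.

38.0 min

By the inverse-square law, rate at 10.2 m:
1090 × (1.60/10.2)² = 1090 × 0.02461 = 26.82 mGy/h.
Stay time = 17.0 mGy ÷ 26.82 mGy/h = 0.6339 h = 38.03 min.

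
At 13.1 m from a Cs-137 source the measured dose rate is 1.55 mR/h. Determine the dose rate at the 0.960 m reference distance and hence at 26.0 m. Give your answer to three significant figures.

Applying the 1/r² law,
At 0.960 m: (13.1/0.960)² = 186.2, so 1.55 × 186.2 = 288.6 mR/h
At 26.0 m: (0.960/26.0)² = 0.001363, so 288.6 × 0.001363 = 0.3934 mR/h.

289 mR/h; 0.393 mR/h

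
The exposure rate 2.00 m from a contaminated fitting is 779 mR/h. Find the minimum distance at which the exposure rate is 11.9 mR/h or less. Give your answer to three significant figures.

Using I₁d₁² = I₂d₂², d₂ = d₁·√(I₁/I₂).
I₁/I₂ = 779/11.9 = 65.46, so d₂ = 2.00 × √65.46 = 16.18 m.

16.2 m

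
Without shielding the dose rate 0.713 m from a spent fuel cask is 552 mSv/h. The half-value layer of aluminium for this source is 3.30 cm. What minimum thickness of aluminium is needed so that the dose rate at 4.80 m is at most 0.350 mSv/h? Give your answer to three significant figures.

16.9 cm

At 4.80 m, distance alone gives (0.713/4.80)² = 0.02206, so 552 × 0.02206 = 12.18 mSv/h.
Further attenuation needed: 12.18/0.350 = 34.80.
n = log₂(34.80) = 5.121 half-value layers.
Thickness = 5.121 × 3.30 cm = 16.90 cm.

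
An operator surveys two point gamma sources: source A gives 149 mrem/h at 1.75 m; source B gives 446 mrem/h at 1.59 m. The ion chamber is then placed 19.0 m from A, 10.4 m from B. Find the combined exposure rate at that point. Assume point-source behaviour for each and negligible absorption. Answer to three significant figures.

11.7 mrem/h

By superposition, sum each source's inverse-square contribution:
A: 149 × (1.75/19.0)² = 1.264 mrem/h
B: 446 × (1.59/10.4)² = 10.42 mrem/h
Total = 1.264 + 10.42 = 11.68 mrem/h.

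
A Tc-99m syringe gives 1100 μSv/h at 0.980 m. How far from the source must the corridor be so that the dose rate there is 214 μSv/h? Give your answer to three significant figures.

2.22 m

Using I₁d₁² = I₂d₂², d₂ = d₁·√(I₁/I₂).
I₁/I₂ = 1100/214 = 5.140, so d₂ = 0.980 × √5.140 = 2.222 m.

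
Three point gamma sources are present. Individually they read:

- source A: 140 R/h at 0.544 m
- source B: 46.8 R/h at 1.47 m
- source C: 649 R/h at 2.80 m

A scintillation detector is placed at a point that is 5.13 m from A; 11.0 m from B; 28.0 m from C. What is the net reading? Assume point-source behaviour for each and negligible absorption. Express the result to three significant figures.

Each source contributes Iᵢ·(dᵢ/rᵢ)²; contributions add.
A: 140 × (0.544/5.13)² = 1.574 R/h
B: 46.8 × (1.47/11.0)² = 0.8358 R/h
C: 649 × (2.80/28.0)² = 6.490 R/h
Total = 1.574 + 0.8358 + 6.490 = 8.900 R/h.

8.90 R/h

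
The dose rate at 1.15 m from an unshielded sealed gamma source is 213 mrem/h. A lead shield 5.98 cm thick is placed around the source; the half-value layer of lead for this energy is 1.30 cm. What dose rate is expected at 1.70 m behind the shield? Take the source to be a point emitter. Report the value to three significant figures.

Distance alone: 213 × (1.15/1.70)² = 213 × 0.4576 = 97.47 mrem/h.
Shield: 5.98/1.30 = 4.600 half-value layers → attenuation 2^(−4.600) = 0.04123.
Combined: 97.47 × 0.04123 = 4.019 mrem/h.

4.02 mrem/h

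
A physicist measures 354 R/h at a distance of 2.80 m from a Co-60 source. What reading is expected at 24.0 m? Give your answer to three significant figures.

4.82 R/h

Since intensity falls as 1/r², the rate at 24.0 m is
354 × (2.80/24.0)² = 354 × 0.01361 = 4.818 R/h.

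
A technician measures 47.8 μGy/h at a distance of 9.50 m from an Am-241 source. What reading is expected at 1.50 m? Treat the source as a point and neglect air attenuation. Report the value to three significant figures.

By the inverse-square law, the rate at 1.50 m is
(9.50/1.50)² = 40.11, so 47.8 × 40.11 = 1917 μGy/h.

1920 μGy/h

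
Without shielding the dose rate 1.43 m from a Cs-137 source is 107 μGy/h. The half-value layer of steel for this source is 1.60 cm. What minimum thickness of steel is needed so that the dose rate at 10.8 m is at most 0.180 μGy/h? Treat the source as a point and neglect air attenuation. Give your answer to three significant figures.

At 10.8 m, distance alone gives (1.43/10.8)² = 0.01753, so 107 × 0.01753 = 1.876 μGy/h.
Further attenuation needed: 1.876/0.180 = 10.42.
n = log₂(10.42) = 3.381 half-value layers.
Thickness = 3.381 × 1.60 cm = 5.410 cm.

5.41 cm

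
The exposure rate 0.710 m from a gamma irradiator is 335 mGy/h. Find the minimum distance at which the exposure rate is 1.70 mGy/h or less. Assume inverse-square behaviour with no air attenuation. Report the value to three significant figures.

Applying the 1/r² law, d₂ = d₁·√(I₁/I₂).
I₁/I₂ = 335/1.70 = 197.1, so d₂ = 0.710 × √197.1 = 9.968 m.

9.97 m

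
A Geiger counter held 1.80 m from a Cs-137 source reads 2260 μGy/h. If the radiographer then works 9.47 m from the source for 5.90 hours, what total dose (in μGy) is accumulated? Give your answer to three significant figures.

Using I₁d₁² = I₂d₂², rate at 9.47 m:
2260 × (1.80/9.47)² = 2260 × 0.03613 = 81.65 μGy/h.
Dose = rate × time = 81.65 μGy/h × 5.900 h = 481.7 μGy.

482 μGy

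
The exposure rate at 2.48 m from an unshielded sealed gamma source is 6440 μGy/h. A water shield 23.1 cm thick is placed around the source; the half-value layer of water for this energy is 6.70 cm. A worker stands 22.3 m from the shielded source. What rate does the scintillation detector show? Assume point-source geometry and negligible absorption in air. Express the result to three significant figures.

Distance alone: 6440 × (2.48/22.3)² = 6440 × 0.01237 = 79.66 μGy/h.
Shield: 23.1/6.70 = 3.448 half-value layers → attenuation 2^(−3.448) = 0.09163.
Combined: 79.66 × 0.09163 = 7.299 μGy/h.

7.30 μGy/h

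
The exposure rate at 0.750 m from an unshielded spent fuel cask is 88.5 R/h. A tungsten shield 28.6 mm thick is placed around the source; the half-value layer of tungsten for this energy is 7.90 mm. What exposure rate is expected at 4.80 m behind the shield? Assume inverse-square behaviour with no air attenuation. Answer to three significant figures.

Distance alone: 88.5 × (0.750/4.80)² = 88.5 × 0.02441 = 2.160 R/h.
Shield: 28.6/7.90 = 3.620 half-value layers → attenuation 2^(−3.620) = 0.08133.
Combined: 2.160 × 0.08133 = 0.1757 R/h.

0.176 R/h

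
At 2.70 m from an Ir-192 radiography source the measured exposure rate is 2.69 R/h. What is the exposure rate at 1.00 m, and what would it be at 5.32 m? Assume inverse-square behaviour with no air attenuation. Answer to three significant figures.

19.6 R/h; 0.693 R/h

Since intensity falls as 1/r²,
At 1.00 m: 2.69 × (2.70/1.00)² = 2.69 × 7.290 = 19.61 R/h
At 5.32 m: 19.61 × (1.00/5.32)² = 19.61 × 0.03533 = 0.6928 R/h.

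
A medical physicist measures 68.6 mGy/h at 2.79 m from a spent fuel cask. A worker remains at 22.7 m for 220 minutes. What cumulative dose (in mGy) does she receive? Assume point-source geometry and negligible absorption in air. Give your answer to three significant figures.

3.80 mGy

By the inverse-square law, rate at 22.7 m:
68.6 × (2.79/22.7)² = 68.6 × 0.01511 = 1.037 mGy/h.
Dose = rate × time = 1.037 mGy/h × 3.667 h = 3.803 mGy.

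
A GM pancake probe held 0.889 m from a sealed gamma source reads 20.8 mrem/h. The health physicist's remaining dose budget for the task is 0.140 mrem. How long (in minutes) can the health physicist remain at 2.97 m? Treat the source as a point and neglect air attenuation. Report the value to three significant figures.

Intensity scales as (d₁/d₂)², so rate at 2.97 m:
(0.889/2.97)² = 0.08960, so 20.8 × 0.08960 = 1.864 mrem/h.
Stay time = 0.140 mrem ÷ 1.864 mrem/h = 0.07511 h = 4.507 min.

4.51 min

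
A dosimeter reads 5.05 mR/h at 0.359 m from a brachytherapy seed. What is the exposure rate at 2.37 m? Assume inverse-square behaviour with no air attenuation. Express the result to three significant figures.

Intensity scales as (d₁/d₂)², so the rate at 2.37 m is
5.05 × (0.359/2.37)² = 5.05 × 0.02295 = 0.1159 mR/h.

0.116 mR/h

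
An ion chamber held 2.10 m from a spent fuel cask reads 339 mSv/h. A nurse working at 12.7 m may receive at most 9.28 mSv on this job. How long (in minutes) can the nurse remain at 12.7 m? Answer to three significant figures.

Intensity scales as (d₁/d₂)², so rate at 12.7 m:
(2.10/12.7)² = 0.02734, so 339 × 0.02734 = 9.268 mSv/h.
Stay time = 9.28 mSv ÷ 9.268 mSv/h = 1.001 h = 60.06 min.

60.1 min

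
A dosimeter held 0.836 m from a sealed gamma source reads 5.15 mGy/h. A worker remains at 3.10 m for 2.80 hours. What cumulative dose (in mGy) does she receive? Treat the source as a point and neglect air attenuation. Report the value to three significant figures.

Using I₁d₁² = I₂d₂², rate at 3.10 m:
5.15 × (0.836/3.10)² = 5.15 × 0.07273 = 0.3746 mGy/h.
Dose = rate × time = 0.3746 mGy/h × 2.800 h = 1.049 mGy.

1.05 mGy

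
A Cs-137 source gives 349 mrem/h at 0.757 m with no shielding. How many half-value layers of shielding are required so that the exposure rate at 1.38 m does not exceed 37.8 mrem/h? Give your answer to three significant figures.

At 1.38 m, distance alone gives 349 × (0.757/1.38)² = 349 × 0.3009 = 105.0 mrem/h.
Further attenuation needed: 105.0/37.8 = 2.778.
n = log₂(2.778) = 1.474 half-value layers.

1.47 half-value layers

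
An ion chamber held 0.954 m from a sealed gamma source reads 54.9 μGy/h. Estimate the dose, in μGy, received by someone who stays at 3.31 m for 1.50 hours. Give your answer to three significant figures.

Intensity scales as (d₁/d₂)², so rate at 3.31 m:
54.9 × (0.954/3.31)² = 54.9 × 0.08307 = 4.561 μGy/h.
Dose = rate × time = 4.561 μGy/h × 1.500 h = 6.841 μGy.

6.84 μGy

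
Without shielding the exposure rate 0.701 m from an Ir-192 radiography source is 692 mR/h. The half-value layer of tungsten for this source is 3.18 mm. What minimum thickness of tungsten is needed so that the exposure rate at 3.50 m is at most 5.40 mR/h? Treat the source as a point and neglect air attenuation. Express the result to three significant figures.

At 3.50 m, distance alone gives (0.701/3.50)² = 0.04011, so 692 × 0.04011 = 27.76 mR/h.
Further attenuation needed: 27.76/5.40 = 5.141.
n = log₂(5.141) = 2.362 half-value layers.
Thickness = 2.362 × 3.18 mm = 7.511 mm.

7.51 mm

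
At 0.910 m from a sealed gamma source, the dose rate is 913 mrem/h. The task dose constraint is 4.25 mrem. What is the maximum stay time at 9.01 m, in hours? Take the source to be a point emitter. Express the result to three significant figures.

0.456 h

Intensity scales as (d₁/d₂)², so rate at 9.01 m:
(0.910/9.01)² = 0.01020, so 913 × 0.01020 = 9.313 mrem/h.
Stay time = 4.25 mrem ÷ 9.313 mrem/h = 0.4564 h.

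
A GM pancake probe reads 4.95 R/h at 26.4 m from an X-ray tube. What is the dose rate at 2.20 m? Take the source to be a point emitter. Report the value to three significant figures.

Applying the 1/r² law, the rate at 2.20 m is
4.95 × (26.4/2.20)² = 4.95 × 144.0 = 712.8 R/h.

713 R/h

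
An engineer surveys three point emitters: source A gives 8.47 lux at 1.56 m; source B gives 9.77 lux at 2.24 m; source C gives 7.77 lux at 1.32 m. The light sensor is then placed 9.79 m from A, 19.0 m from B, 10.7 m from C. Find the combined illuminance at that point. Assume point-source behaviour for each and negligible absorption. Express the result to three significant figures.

Each source contributes Iᵢ·(dᵢ/rᵢ)²; contributions add.
A: 8.47 × (1.56/9.79)² = 0.2151 lux
B: 9.77 × (2.24/19.0)² = 0.1358 lux
C: 7.77 × (1.32/10.7)² = 0.1183 lux
Total = 0.2151 + 0.1358 + 0.1183 = 0.4692 lux.

0.469 lux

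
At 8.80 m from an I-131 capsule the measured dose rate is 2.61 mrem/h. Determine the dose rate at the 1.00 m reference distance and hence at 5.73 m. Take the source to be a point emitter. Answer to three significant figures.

Intensity scales as (d₁/d₂)², so
At 1.00 m: (8.80/1.00)² = 77.44, so 2.61 × 77.44 = 202.1 mrem/h
At 5.73 m: 202.1 × (1.00/5.73)² = 202.1 × 0.03046 = 6.156 mrem/h.

202 mrem/h; 6.16 mrem/h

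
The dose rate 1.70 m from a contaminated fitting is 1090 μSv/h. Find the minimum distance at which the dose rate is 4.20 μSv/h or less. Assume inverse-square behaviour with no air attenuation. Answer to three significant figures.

Using I₁d₁² = I₂d₂², d₂ = d₁·√(I₁/I₂).
I₁/I₂ = 1090/4.20 = 259.5, so d₂ = 1.70 × √259.5 = 27.39 m.

27.4 m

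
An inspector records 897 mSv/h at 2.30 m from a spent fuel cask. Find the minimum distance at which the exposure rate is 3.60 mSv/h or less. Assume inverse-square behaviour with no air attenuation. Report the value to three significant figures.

36.3 m

Intensity scales as (d₁/d₂)², so d₂ = d₁·√(I₁/I₂).
I₁/I₂ = 897/3.60 = 249.2, so d₂ = 2.30 × √249.2 = 36.31 m.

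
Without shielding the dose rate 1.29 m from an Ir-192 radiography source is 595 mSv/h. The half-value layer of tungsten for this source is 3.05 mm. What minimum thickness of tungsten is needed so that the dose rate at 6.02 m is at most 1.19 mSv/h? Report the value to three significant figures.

13.8 mm

At 6.02 m, distance alone gives (1.29/6.02)² = 0.04592, so 595 × 0.04592 = 27.32 mSv/h.
Further attenuation needed: 27.32/1.19 = 22.96.
n = log₂(22.96) = 4.521 half-value layers.
Thickness = 4.521 × 3.05 mm = 13.79 mm.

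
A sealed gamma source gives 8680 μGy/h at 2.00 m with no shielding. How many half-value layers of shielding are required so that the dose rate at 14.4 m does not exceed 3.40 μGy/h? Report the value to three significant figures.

At 14.4 m, distance alone gives (2.00/14.4)² = 0.01929, so 8680 × 0.01929 = 167.4 μGy/h.
Further attenuation needed: 167.4/3.40 = 49.24.
n = log₂(49.24) = 5.622 half-value layers.

5.62 half-value layers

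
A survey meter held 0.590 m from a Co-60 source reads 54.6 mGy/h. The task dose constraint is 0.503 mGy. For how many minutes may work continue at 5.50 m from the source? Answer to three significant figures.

48.0 min

Intensity scales as (d₁/d₂)², so rate at 5.50 m:
(0.590/5.50)² = 0.01151, so 54.6 × 0.01151 = 0.6284 mGy/h.
Stay time = 0.503 mGy ÷ 0.6284 mGy/h = 0.8004 h = 48.02 min.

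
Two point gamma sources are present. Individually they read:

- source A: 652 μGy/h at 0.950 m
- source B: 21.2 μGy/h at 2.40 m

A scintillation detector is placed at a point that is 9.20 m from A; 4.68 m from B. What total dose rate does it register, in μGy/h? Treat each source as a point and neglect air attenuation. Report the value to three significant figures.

12.5 μGy/h

By superposition, sum each source's inverse-square contribution:
A: 652 × (0.950/9.20)² = 6.952 μGy/h
B: 21.2 × (2.40/4.68)² = 5.575 μGy/h
Total = 6.952 + 5.575 = 12.53 μGy/h.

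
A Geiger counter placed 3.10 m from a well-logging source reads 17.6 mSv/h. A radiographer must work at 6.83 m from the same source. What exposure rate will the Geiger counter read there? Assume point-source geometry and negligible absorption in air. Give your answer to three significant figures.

Using I₁d₁² = I₂d₂², scaling from 3.10 m to 6.83 m:
17.6 × (3.10/6.83)² = 17.6 × 0.2060 = 3.626 mSv/h.

3.63 mSv/h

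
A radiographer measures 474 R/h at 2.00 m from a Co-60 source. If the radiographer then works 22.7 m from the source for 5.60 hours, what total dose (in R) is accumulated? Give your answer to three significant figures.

Using I₁d₁² = I₂d₂², rate at 22.7 m:
(2.00/22.7)² = 0.007763, so 474 × 0.007763 = 3.680 R/h.
Dose = rate × time = 3.680 R/h × 5.600 h = 20.61 R.

20.6 R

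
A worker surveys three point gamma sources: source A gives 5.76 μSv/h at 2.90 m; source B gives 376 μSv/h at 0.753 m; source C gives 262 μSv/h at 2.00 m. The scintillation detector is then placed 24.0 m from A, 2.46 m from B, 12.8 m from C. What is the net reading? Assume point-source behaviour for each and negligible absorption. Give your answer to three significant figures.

41.7 μSv/h

Each source contributes Iᵢ·(dᵢ/rᵢ)²; contributions add.
A: 5.76 × (2.90/24.0)² = 0.08410 μSv/h
B: 376 × (0.753/2.46)² = 35.23 μSv/h
C: 262 × (2.00/12.8)² = 6.396 μSv/h
Total = 0.08410 + 35.23 + 6.396 = 41.71 μSv/h.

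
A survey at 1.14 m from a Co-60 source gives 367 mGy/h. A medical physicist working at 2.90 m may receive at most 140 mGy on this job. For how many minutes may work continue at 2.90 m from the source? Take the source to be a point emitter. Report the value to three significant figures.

Using I₁d₁² = I₂d₂², rate at 2.90 m:
(1.14/2.90)² = 0.1545, so 367 × 0.1545 = 56.70 mGy/h.
Stay time = 140 mGy ÷ 56.70 mGy/h = 2.469 h = 148.1 min.

148 min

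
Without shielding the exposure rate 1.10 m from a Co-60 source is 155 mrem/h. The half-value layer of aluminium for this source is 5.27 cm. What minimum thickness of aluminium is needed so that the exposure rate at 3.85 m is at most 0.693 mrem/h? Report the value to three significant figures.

22.1 cm

At 3.85 m, distance alone gives 155 × (1.10/3.85)² = 155 × 0.08163 = 12.65 mrem/h.
Further attenuation needed: 12.65/0.693 = 18.25.
n = log₂(18.25) = 4.190 half-value layers.
Thickness = 4.190 × 5.27 cm = 22.08 cm.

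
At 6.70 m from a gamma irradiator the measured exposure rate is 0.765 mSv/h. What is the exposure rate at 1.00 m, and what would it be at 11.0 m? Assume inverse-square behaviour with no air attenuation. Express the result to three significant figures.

Applying the 1/r² law,
At 1.00 m: 0.765 × (6.70/1.00)² = 0.765 × 44.89 = 34.34 mSv/h
At 11.0 m: 34.34 × (1.00/11.0)² = 34.34 × 0.008264 = 0.2838 mSv/h.

34.3 mSv/h; 0.284 mSv/h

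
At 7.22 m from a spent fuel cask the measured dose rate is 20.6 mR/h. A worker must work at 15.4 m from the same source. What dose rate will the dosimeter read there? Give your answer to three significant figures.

4.53 mR/h

Intensity scales as (d₁/d₂)², so scaling from 7.22 m to 15.4 m:
(7.22/15.4)² = 0.2198, so 20.6 × 0.2198 = 4.528 mR/h.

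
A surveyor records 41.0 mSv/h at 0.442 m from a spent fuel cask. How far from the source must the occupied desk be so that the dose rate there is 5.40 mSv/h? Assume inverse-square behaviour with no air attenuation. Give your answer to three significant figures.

1.22 m

Since intensity falls as 1/r², d₂ = d₁·√(I₁/I₂).
I₁/I₂ = 41.0/5.40 = 7.593, so d₂ = 0.442 × √7.593 = 1.218 m.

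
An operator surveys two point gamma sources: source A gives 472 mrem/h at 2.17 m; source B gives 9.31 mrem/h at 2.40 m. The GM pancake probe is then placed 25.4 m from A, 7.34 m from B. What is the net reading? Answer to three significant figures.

By superposition, sum each source's inverse-square contribution:
A: 472 × (2.17/25.4)² = 3.445 mrem/h
B: 9.31 × (2.40/7.34)² = 0.9954 mrem/h
Total = 3.445 + 0.9954 = 4.440 mrem/h.

4.44 mrem/h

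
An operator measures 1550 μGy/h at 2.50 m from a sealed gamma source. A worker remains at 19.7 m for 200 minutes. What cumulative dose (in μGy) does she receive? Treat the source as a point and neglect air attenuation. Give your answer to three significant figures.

83.2 μGy

Intensity scales as (d₁/d₂)², so rate at 19.7 m:
(2.50/19.7)² = 0.01610, so 1550 × 0.01610 = 24.95 μGy/h.
Dose = rate × time = 24.95 μGy/h × 3.333 h = 83.16 μGy.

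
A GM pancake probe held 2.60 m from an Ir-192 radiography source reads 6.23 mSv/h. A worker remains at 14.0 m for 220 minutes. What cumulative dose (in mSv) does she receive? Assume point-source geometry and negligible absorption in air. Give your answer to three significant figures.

0.788 mSv

Using I₁d₁² = I₂d₂², rate at 14.0 m:
6.23 × (2.60/14.0)² = 6.23 × 0.03449 = 0.2149 mSv/h.
Dose = rate × time = 0.2149 mSv/h × 3.667 h = 0.7880 mSv.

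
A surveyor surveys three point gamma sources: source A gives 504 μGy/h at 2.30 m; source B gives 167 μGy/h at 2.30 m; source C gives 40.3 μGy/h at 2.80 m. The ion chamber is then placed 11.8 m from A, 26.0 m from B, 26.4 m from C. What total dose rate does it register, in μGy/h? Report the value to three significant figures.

By superposition, sum each source's inverse-square contribution:
A: 504 × (2.30/11.8)² = 19.15 μGy/h
B: 167 × (2.30/26.0)² = 1.307 μGy/h
C: 40.3 × (2.80/26.4)² = 0.4533 μGy/h
Total = 19.15 + 1.307 + 0.4533 = 20.91 μGy/h.

20.9 μGy/h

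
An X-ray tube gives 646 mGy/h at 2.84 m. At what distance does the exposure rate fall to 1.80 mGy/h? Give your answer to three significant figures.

53.8 m

Since intensity falls as 1/r², d₂ = d₁·√(I₁/I₂).
I₁/I₂ = 646/1.80 = 358.9, so d₂ = 2.84 × √358.9 = 53.80 m.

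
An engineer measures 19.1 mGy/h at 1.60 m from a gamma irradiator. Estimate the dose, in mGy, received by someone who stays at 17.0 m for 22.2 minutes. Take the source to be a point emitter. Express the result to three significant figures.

0.0626 mGy

By the inverse-square law, rate at 17.0 m:
(1.60/17.0)² = 0.008858, so 19.1 × 0.008858 = 0.1692 mGy/h.
Dose = rate × time = 0.1692 mGy/h × 0.3700 h = 0.06260 mGy.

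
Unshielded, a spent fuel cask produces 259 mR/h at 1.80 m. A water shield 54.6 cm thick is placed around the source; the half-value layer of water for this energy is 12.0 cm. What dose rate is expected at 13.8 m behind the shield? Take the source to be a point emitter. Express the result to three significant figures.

Distance alone: (1.80/13.8)² = 0.01701, so 259 × 0.01701 = 4.406 mR/h.
Shield: 54.6/12.0 = 4.550 half-value layers → attenuation 2^(−4.550) = 0.04269.
Combined: 4.406 × 0.04269 = 0.1881 mR/h.

0.188 mR/h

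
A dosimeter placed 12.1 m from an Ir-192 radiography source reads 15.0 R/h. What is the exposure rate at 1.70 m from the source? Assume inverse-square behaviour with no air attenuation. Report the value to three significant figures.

760 R/h

Since intensity falls as 1/r², scaling from 12.1 m to 1.70 m:
15.0 × (12.1/1.70)² = 15.0 × 50.66 = 759.9 R/h.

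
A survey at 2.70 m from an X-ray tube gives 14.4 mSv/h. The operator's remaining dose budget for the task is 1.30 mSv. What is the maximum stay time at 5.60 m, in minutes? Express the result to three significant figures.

23.3 min

Since intensity falls as 1/r², rate at 5.60 m:
(2.70/5.60)² = 0.2325, so 14.4 × 0.2325 = 3.348 mSv/h.
Stay time = 1.30 mSv ÷ 3.348 mSv/h = 0.3883 h = 23.30 min.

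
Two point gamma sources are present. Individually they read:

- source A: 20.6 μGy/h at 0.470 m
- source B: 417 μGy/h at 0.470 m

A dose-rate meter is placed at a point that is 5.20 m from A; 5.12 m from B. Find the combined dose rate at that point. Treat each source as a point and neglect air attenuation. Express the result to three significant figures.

Each source contributes Iᵢ·(dᵢ/rᵢ)²; contributions add.
A: 20.6 × (0.470/5.20)² = 0.1683 μGy/h
B: 417 × (0.470/5.12)² = 3.514 μGy/h
Total = 0.1683 + 3.514 = 3.682 μGy/h.

3.68 μGy/h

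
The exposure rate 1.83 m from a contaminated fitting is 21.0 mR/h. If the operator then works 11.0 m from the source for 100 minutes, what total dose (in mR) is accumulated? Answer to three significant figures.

Since intensity falls as 1/r², rate at 11.0 m:
(1.83/11.0)² = 0.02768, so 21.0 × 0.02768 = 0.5813 mR/h.
Dose = rate × time = 0.5813 mR/h × 1.667 h = 0.9690 mR.

0.969 mR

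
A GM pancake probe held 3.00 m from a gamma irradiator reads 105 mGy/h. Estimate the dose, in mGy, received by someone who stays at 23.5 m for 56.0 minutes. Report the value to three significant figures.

Intensity scales as (d₁/d₂)², so rate at 23.5 m:
(3.00/23.5)² = 0.01630, so 105 × 0.01630 = 1.711 mGy/h.
Dose = rate × time = 1.711 mGy/h × 0.9333 h = 1.597 mGy.

1.60 mGy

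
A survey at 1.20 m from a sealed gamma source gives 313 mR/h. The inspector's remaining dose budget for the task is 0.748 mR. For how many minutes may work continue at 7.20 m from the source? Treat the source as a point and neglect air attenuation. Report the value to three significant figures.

5.16 min

Intensity scales as (d₁/d₂)², so rate at 7.20 m:
(1.20/7.20)² = 0.02778, so 313 × 0.02778 = 8.695 mR/h.
Stay time = 0.748 mR ÷ 8.695 mR/h = 0.08603 h = 5.162 min.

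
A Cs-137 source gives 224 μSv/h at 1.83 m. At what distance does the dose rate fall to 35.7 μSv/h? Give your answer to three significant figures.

Since intensity falls as 1/r², d₂ = d₁·√(I₁/I₂).
I₁/I₂ = 224/35.7 = 6.275, so d₂ = 1.83 × √6.275 = 4.584 m.

4.58 m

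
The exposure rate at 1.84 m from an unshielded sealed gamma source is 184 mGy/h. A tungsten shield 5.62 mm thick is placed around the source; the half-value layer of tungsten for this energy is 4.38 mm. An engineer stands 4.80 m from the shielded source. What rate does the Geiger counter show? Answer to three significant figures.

Distance alone: 184 × (1.84/4.80)² = 184 × 0.1469 = 27.03 mGy/h.
Shield: 5.62/4.38 = 1.283 half-value layers → attenuation 2^(−1.283) = 0.4109.
Combined: 27.03 × 0.4109 = 11.11 mGy/h.

11.1 mGy/h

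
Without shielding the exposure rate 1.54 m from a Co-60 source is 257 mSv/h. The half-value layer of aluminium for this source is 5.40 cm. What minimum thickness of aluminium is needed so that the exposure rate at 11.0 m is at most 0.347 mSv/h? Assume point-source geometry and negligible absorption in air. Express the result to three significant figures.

20.8 cm

At 11.0 m, distance alone gives 257 × (1.54/11.0)² = 257 × 0.01960 = 5.037 mSv/h.
Further attenuation needed: 5.037/0.347 = 14.52.
n = log₂(14.52) = 3.860 half-value layers.
Thickness = 3.860 × 5.40 cm = 20.84 cm.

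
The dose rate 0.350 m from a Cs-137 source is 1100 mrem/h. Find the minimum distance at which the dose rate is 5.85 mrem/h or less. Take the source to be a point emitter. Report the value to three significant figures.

Using I₁d₁² = I₂d₂², d₂ = d₁·√(I₁/I₂).
I₁/I₂ = 1100/5.85 = 188.0, so d₂ = 0.350 × √188.0 = 4.799 m.

4.80 m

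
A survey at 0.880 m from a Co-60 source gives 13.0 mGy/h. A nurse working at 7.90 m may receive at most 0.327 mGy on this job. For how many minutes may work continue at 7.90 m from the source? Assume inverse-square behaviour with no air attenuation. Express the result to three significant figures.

Applying the 1/r² law, rate at 7.90 m:
(0.880/7.90)² = 0.01241, so 13.0 × 0.01241 = 0.1613 mGy/h.
Stay time = 0.327 mGy ÷ 0.1613 mGy/h = 2.027 h = 121.6 min.

122 min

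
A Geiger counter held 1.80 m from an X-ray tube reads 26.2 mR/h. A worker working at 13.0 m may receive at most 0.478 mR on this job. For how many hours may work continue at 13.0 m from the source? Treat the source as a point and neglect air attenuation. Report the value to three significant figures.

0.952 h

Applying the 1/r² law, rate at 13.0 m:
(1.80/13.0)² = 0.01917, so 26.2 × 0.01917 = 0.5023 mR/h.
Stay time = 0.478 mR ÷ 0.5023 mR/h = 0.9516 h.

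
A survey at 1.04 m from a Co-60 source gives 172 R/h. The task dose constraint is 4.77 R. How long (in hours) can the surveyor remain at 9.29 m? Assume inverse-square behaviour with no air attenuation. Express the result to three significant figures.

Applying the 1/r² law, rate at 9.29 m:
172 × (1.04/9.29)² = 172 × 0.01253 = 2.155 R/h.
Stay time = 4.77 R ÷ 2.155 R/h = 2.213 h.

2.21 h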